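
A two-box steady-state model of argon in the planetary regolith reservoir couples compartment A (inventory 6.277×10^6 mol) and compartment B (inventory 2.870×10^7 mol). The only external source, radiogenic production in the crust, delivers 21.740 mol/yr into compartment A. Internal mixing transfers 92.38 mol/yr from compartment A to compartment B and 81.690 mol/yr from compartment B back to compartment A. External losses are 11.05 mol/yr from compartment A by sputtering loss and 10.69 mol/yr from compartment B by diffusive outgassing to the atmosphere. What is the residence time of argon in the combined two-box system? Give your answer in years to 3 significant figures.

Treat the two boxes together as one reservoir: the mixing fluxes between them are internal recycling, so τ = ΣM / Σ(external losses).
M_total = 6.277×10^6 + 2.870×10^7 = 3.4977×10^7 mol.
ΣF_external_out = 11.05 + 10.69 = 21.740 mol/yr.
τ = M_total / ΣF_ext = 3.4977×10^7 / 21.740 = 1.609×10^6 yr.

1.61×10^6 yr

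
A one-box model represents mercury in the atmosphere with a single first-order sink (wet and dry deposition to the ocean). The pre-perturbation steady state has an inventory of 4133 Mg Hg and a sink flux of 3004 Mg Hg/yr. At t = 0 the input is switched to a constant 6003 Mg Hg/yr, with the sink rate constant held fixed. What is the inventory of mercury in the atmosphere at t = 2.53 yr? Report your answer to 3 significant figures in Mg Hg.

7600 Mg Hg

Residence time τ = M₀/F₀ = 1.376 yr. The eventual steady state is M_∞ = M₀·(F₁/F₀) = 4133 × 6003/3004 = 8259.1 Mg Hg.
The anomaly ΔM(t) = M(t) − M_∞ decays as ΔM₀·e^(−t/τ) with ΔM₀ = 4133 − 8259.1 = −4126 Mg Hg.
At t = 2.53 yr, e^(−t/τ) = e^(−1.839) = 0.1590, so ΔM = −656.0 Mg Hg and M = 8259.1 − 656.0 = 7603.1 Mg Hg.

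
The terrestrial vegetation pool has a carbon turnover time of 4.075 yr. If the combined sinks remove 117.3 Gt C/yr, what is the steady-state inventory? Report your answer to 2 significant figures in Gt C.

τ = M/F ⇒ M = τ × F = 4.075 × 117.3 = 478.0 Gt C.

480 Gt C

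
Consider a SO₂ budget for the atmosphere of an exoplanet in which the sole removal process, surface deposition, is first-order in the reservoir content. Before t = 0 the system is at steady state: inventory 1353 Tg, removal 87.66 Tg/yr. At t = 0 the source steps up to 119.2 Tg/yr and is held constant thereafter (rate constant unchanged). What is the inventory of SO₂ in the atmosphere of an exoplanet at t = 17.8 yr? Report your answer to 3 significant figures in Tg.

1690 Tg

The sink rate constant is k = F₀/M₀ = 87.66/1353 = 0.06479 yr⁻¹.
Solving dM/dt = F₁ − kM with M(0) = M₀ gives M(t) = F₁/k + (M₀ − F₁/k)·e^(−kt).
F₁/k = 119.2/0.06479 = 1839.8 Tg; kt = 0.06479 × 17.8 = 1.153, e^(−kt) = 0.3156.
M(17.8) = 1839.8 + (1353 − 1839.8) × 0.3156 = 1839.8 − 153.6 = 1686.2 Tg.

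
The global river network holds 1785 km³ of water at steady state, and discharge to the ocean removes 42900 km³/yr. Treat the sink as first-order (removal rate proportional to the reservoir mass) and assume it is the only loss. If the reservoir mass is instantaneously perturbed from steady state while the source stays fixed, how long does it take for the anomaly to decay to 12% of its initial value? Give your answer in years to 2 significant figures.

0.088 yr

For a linear reservoir the anomaly decays as exp(−t/τ) with τ = M/F = 1785/42900 = 0.04161 yr.
exp(−t/τ) = 0.12 ⇒ t = −τ ln(0.12) = 0.04161 × 2.120 = 0.08822 yr.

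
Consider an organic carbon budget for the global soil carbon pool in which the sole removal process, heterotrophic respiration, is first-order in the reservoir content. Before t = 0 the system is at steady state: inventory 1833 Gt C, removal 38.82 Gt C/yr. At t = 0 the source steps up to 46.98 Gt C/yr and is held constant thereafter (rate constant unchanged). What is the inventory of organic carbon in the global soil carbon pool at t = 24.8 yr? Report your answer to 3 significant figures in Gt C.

τ = M₀/F₀ = 1833/38.82 = 47.22 yr; rate constant k = 1/τ.
New steady state M_∞ = F₁/k = F₁·τ = 46.98 × 47.22 = 2218.3 Gt C.
M(t) = M_∞ + (M₀ − M_∞)·e^(−t/τ); t/τ = 24.8/47.22 = 0.5252, so e^(−t/τ) = 0.5914.
M(t) = 2218.3 − 385.3 × 0.5914 = 1990.4 Gt C.

1990 Gt C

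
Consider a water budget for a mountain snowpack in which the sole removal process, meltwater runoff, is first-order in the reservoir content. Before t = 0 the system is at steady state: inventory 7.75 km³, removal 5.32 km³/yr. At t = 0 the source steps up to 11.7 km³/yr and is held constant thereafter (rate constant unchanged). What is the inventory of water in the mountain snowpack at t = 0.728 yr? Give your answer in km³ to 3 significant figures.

Residence time τ = M₀/F₀ = 1.457 yr. The eventual steady state is M_∞ = M₀·(F₁/F₀) = 7.75 × 11.7/5.32 = 17.044 km³.
The anomaly ΔM(t) = M(t) − M_∞ decays as ΔM₀·e^(−t/τ) with ΔM₀ = 7.75 − 17.044 = −9.294 km³.
At t = 0.728 yr, e^(−t/τ) = e^(−0.4997) = 0.6067, so ΔM = −5.639 km³ and M = 17.044 − 5.639 = 11.405 km³.

11.4 km³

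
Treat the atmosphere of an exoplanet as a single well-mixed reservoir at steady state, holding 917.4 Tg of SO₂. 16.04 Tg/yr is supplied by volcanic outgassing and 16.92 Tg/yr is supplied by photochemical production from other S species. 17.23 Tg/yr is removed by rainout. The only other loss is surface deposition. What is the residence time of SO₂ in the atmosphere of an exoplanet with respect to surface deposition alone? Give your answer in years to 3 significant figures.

58.3 yr

At steady state ΣF_in = ΣF_out.
ΣF_in = 16.04 + 16.92 = 32.960 Tg/yr.
Surface deposition flux = ΣF_in − (17.23) = 32.960 − 17.23 = 15.73 Tg/yr.
τ = M / F = 917.4 / 15.73 = 58.32 yr.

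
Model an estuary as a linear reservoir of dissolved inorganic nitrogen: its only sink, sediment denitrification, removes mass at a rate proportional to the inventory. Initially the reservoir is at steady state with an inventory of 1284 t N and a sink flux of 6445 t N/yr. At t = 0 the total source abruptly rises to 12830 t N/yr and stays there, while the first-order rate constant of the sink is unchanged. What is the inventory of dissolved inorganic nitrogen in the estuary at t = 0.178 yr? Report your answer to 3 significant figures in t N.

Residence time τ = M₀/F₀ = 0.1992 yr. The eventual steady state is M_∞ = M₀·(F₁/F₀) = 1284 × 12830/6445 = 2556.0 t N.
The anomaly ΔM(t) = M(t) − M_∞ decays as ΔM₀·e^(−t/τ) with ΔM₀ = 1284 − 2556.0 = −1272 t N.
At t = 0.178 yr, e^(−t/τ) = e^(−0.8935) = 0.4092, so ΔM = −520.6 t N and M = 2556.0 − 520.6 = 2035.5 t N.

2040 t N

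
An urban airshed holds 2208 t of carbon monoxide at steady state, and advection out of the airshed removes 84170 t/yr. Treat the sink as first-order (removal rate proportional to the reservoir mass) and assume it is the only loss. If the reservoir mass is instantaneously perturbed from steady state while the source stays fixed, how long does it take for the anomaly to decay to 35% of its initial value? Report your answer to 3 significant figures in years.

For a linear reservoir the anomaly decays as exp(−t/τ) with τ = M/F = 2208/84170 = 0.02623 yr.
exp(−t/τ) = 0.35 ⇒ t = −τ ln(0.35) = 0.02623 × 1.050 = 0.02754 yr.

0.0275 yr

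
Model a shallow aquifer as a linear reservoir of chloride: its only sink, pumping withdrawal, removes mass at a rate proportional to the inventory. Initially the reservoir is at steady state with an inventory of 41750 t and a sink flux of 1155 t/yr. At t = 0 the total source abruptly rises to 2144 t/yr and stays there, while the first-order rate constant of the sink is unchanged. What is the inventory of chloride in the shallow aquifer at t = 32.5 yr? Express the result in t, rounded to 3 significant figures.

63000 t

τ = M₀/F₀ = 41750/1155 = 36.15 yr; rate constant k = 1/τ.
New steady state M_∞ = F₁/k = F₁·τ = 2144 × 36.15 = 77500 t.
M(t) = M_∞ + (M₀ − M_∞)·e^(−t/τ); t/τ = 32.5/36.15 = 0.8991, so e^(−t/τ) = 0.4069.
M(t) = 77500 − 35750 × 0.4069 = 62952 t.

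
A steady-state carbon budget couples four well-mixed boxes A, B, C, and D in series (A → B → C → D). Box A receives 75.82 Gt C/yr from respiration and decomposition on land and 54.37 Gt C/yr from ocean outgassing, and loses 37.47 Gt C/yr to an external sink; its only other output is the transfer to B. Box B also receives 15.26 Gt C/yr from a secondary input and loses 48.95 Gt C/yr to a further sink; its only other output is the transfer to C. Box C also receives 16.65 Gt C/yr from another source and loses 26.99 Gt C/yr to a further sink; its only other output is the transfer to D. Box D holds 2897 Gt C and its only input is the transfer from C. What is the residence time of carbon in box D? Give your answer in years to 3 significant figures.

59.5 yr

Box A: F(A→B) = (75.82 + 54.37) − 37.47 = 92.720 Gt C/yr.
Box B: F(B→C) = (92.720 + 15.26) − 48.95 = 59.030 Gt C/yr.
Box C: F(C→D) = (59.030 + 16.65) − 26.99 = 48.690 Gt C/yr.
Box D throughput = its input = 48.690 Gt C/yr; τ = 2897 / 48.690 = 59.50 yr.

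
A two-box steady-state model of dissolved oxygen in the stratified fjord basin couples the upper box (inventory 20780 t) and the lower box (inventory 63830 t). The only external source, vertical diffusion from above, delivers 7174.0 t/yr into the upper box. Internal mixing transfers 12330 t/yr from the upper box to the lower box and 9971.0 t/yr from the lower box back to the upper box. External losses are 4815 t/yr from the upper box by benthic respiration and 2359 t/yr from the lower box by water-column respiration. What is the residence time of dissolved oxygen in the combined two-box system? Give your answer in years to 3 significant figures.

11.8 yr

Treat the two boxes together as one reservoir: the mixing fluxes between them are internal recycling, so τ = ΣM / Σ(external losses).
M_total = 20780 + 63830 = 84610 t.
ΣF_external_out = 4815 + 2359 = 7174.0 t/yr.
τ = M_total / ΣF_ext = 84610 / 7174.0 = 11.79 yr.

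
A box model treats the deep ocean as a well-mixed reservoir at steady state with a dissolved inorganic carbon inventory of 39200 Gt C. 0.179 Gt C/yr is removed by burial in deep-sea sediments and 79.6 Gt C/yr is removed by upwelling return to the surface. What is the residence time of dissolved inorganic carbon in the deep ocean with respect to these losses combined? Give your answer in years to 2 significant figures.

490 yr

Total removal = 0.1790 + 79.60 = 79.779 Gt C/yr.
τ = M / ΣF_out = 39200 / 79.779 = 491.4 yr.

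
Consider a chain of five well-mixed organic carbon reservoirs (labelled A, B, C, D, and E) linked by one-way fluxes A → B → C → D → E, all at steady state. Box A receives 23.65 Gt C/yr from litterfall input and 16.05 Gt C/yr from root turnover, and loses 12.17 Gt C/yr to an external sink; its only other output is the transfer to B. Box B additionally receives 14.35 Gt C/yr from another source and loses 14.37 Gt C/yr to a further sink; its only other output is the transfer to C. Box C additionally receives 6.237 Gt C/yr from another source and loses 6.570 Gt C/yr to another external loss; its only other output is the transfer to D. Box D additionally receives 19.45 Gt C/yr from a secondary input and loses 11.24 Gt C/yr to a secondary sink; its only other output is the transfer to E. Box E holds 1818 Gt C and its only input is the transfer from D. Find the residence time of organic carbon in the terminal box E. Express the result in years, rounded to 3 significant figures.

51.4 yr

Box A: F(A→B) = (23.65 + 16.05) − 12.17 = 27.530 Gt C/yr.
Box B: F(B→C) = (27.530 + 14.35) − 14.37 = 27.510 Gt C/yr.
Box C: F(C→D) = (27.510 + 6.237) − 6.570 = 27.177 Gt C/yr.
Box D: F(D→E) = (27.177 + 19.45) − 11.24 = 35.387 Gt C/yr.
Box E throughput = its input = 35.387 Gt C/yr; τ = 1818 / 35.387 = 51.37 yr.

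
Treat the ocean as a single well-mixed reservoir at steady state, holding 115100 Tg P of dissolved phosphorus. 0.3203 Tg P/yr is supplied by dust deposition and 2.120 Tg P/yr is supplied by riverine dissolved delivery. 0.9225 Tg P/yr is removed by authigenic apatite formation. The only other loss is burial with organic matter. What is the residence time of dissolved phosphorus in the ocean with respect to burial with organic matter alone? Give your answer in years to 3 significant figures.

At steady state ΣF_in = ΣF_out.
ΣF_in = 0.3203 + 2.120 = 2.4403 Tg P/yr.
Burial with organic matter flux = ΣF_in − (0.9225) = 2.4403 − 0.9225 = 1.518 Tg P/yr.
τ = M / F = 115100 / 1.518 = 75830 yr.

75800 yr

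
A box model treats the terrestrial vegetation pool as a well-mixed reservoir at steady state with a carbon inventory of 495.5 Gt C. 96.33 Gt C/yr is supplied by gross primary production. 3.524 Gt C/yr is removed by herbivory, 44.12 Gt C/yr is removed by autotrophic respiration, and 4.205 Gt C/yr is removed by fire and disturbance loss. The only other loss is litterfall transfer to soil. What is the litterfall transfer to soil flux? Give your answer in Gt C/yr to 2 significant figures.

44 Gt C/yr

At steady state ΣF_in = ΣF_out.
ΣF_in = 96.330 Gt C/yr.
Litterfall transfer to soil flux = ΣF_in − (3.524 + 44.12 + 4.205) = 96.330 − 51.85 = 44.48 Gt C/yr.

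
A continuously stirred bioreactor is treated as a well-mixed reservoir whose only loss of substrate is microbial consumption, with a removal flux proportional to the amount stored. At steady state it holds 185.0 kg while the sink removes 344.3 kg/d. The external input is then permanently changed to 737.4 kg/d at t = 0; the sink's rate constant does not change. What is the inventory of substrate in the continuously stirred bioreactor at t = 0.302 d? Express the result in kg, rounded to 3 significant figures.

The sink rate constant is k = F₀/M₀ = 344.3/185.0 = 1.861 d⁻¹.
Solving dM/dt = F₁ − kM with M(0) = M₀ gives M(t) = F₁/k + (M₀ − F₁/k)·e^(−kt).
F₁/k = 737.4/1.861 = 396.22 kg; kt = 1.861 × 0.302 = 0.5620, e^(−kt) = 0.5700.
M(0.302) = 396.22 + (185.0 − 396.22) × 0.5700 = 396.22 − 120.4 = 275.82 kg.

276 kg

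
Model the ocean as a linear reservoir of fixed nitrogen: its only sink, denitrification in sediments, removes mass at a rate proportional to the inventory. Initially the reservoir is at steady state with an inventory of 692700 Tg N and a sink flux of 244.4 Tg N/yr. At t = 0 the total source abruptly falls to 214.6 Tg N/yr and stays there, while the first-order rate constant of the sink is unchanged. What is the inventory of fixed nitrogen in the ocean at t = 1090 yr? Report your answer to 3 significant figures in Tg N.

The sink rate constant is k = F₀/M₀ = 244.4/692700 = 0.0003528 yr⁻¹.
Solving dM/dt = F₁ − kM with M(0) = M₀ gives M(t) = F₁/k + (M₀ − F₁/k)·e^(−kt).
F₁/k = 214.6/0.0003528 = 608240 Tg N; kt = 0.0003528 × 1090 = 0.3846, e^(−kt) = 0.6807.
M(1090) = 608240 + (692700 − 608240) × 0.6807 = 608240 + 57500 = 665730 Tg N.

666000 Tg N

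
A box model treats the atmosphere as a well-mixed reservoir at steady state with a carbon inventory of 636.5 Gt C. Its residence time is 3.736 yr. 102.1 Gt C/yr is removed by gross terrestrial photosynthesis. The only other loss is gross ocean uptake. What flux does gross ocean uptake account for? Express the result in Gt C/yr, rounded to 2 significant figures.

68 Gt C/yr

Total removal F = M/τ = 636.5 / 3.736 = 170.4 Gt C/yr.
Gross ocean uptake = F − (102.1) = 170.4 − 102.1 = 68.27 Gt C/yr.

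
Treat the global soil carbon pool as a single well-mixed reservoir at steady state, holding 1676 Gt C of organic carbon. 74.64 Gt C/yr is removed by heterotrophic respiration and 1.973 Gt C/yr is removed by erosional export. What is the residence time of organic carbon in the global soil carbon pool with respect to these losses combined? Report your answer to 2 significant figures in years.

22 yr

Total removal = 74.64 + 1.973 = 76.613 Gt C/yr.
τ = M / ΣF_out = 1676 / 76.613 = 21.88 yr.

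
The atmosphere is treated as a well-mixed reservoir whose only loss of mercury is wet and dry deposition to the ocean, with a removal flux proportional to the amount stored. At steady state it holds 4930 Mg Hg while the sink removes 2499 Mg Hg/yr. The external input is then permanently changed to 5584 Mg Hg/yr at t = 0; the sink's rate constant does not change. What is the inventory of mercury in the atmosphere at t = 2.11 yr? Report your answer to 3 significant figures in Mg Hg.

τ = M₀/F₀ = 4930/2499 = 1.973 yr; rate constant k = 1/τ.
New steady state M_∞ = F₁/k = F₁·τ = 5584 × 1.973 = 11016 Mg Hg.
M(t) = M_∞ + (M₀ − M_∞)·e^(−t/τ); t/τ = 2.11/1.973 = 1.070, so e^(−t/τ) = 0.3432.
M(t) = 11016 − 6086 × 0.3432 = 8927.5 Mg Hg.

8930 Mg Hg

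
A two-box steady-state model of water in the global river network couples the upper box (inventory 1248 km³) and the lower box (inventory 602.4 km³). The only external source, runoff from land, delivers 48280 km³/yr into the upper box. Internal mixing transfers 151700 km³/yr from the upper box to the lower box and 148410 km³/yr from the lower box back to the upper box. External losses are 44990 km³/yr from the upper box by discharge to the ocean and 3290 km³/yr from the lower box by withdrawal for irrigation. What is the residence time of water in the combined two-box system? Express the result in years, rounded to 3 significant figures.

Residence time in the combined system uses the total inventory and the total *external* removal — internal exchanges between the two boxes cancel.
M_total = 1248 + 602.4 = 1850.4 km³.
ΣF_external_out = 44990 + 3290 = 48280 km³/yr.
τ = M_total / ΣF_ext = 1850.4 / 48280 = 0.03833 yr.

0.0383 yr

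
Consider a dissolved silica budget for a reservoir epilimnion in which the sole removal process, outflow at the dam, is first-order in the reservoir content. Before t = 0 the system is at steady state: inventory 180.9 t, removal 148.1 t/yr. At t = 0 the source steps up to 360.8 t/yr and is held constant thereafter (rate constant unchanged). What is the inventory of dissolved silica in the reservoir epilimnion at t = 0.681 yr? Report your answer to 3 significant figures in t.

292 t

Residence time τ = M₀/F₀ = 1.221 yr. The eventual steady state is M_∞ = M₀·(F₁/F₀) = 180.9 × 360.8/148.1 = 440.71 t.
The anomaly ΔM(t) = M(t) − M_∞ decays as ΔM₀·e^(−t/τ) with ΔM₀ = 180.9 − 440.71 = −259.8 t.
At t = 0.681 yr, e^(−t/τ) = e^(−0.5575) = 0.5726, so ΔM = −148.8 t and M = 440.71 − 148.8 = 291.94 t.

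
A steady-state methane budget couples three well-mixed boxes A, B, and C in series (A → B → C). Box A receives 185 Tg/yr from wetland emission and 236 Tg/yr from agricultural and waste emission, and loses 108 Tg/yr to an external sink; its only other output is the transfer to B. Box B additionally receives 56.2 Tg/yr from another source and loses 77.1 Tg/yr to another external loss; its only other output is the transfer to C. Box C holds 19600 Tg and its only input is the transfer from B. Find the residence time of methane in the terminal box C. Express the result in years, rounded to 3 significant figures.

67.1 yr

Box A: F(A→B) = (185 + 236) − 108 = 313.00 Tg/yr.
Box B: F(B→C) = (313.00 + 56.2) − 77.1 = 292.10 Tg/yr.
Box C throughput = its input = 292.10 Tg/yr; τ = 19600 / 292.10 = 67.10 yr.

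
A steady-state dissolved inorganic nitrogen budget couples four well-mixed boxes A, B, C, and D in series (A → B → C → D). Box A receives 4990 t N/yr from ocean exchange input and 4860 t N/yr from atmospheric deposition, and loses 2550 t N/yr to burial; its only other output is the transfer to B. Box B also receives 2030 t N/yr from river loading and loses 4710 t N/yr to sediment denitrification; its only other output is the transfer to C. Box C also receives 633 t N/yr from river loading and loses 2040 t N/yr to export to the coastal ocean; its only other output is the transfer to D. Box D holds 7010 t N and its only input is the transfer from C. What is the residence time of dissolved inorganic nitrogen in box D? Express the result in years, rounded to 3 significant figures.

2.18 yr

Box A: F(A→B) = (4990 + 4860) − 2550 = 7300.0 t N/yr.
Box B: F(B→C) = (7300.0 + 2030) − 4710 = 4620.0 t N/yr.
Box C: F(C→D) = (4620.0 + 633) − 2040 = 3213.0 t N/yr.
Box D throughput = its input = 3213.0 t N/yr; τ = 7010 / 3213.0 = 2.182 yr.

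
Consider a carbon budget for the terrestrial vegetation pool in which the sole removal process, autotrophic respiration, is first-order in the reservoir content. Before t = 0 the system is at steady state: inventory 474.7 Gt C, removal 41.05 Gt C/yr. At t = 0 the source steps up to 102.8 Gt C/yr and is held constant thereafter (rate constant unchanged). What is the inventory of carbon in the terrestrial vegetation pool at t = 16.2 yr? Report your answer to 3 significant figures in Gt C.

Residence time τ = M₀/F₀ = 11.56 yr. The eventual steady state is M_∞ = M₀·(F₁/F₀) = 474.7 × 102.8/41.05 = 1188.8 Gt C.
The anomaly ΔM(t) = M(t) − M_∞ decays as ΔM₀·e^(−t/τ) with ΔM₀ = 474.7 − 1188.8 = −714.1 Gt C.
At t = 16.2 yr, e^(−t/τ) = e^(−1.401) = 0.2464, so ΔM = −175.9 Gt C and M = 1188.8 − 175.9 = 1012.8 Gt C.

1010 Gt C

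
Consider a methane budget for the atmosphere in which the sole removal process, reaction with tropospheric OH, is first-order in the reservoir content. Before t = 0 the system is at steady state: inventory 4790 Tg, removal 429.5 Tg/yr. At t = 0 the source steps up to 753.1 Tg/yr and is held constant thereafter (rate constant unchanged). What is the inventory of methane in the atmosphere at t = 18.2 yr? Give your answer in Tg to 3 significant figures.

The sink rate constant is k = F₀/M₀ = 429.5/4790 = 0.08967 yr⁻¹.
Solving dM/dt = F₁ − kM with M(0) = M₀ gives M(t) = F₁/k + (M₀ − F₁/k)·e^(−kt).
F₁/k = 753.1/0.08967 = 8398.9 Tg; kt = 0.08967 × 18.2 = 1.632, e^(−kt) = 0.1956.
M(18.2) = 8398.9 + (4790 − 8398.9) × 0.1956 = 8398.9 − 705.7 = 7693.2 Tg.

7690 Tg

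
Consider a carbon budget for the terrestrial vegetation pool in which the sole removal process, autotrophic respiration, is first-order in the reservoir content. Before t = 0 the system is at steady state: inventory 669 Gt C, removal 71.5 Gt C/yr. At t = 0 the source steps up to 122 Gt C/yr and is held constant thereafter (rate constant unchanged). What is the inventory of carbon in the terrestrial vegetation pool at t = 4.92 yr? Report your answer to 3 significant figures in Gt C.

Residence time τ = M₀/F₀ = 9.357 yr. The eventual steady state is M_∞ = M₀·(F₁/F₀) = 669 × 122/71.5 = 1141.5 Gt C.
The anomaly ΔM(t) = M(t) − M_∞ decays as ΔM₀·e^(−t/τ) with ΔM₀ = 669 − 1141.5 = −472.5 Gt C.
At t = 4.92 yr, e^(−t/τ) = e^(−0.5258) = 0.5911, so ΔM = −279.3 Gt C and M = 1141.5 − 279.3 = 862.23 Gt C.

862 Gt C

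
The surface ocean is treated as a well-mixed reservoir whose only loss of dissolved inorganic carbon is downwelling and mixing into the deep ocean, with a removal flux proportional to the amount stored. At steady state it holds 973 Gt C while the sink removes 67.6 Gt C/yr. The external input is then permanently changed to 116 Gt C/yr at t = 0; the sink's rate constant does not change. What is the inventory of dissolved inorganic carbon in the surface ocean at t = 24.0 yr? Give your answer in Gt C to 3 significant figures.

1540 Gt C

Residence time τ = M₀/F₀ = 14.39 yr. The eventual steady state is M_∞ = M₀·(F₁/F₀) = 973 × 116/67.6 = 1669.6 Gt C.
The anomaly ΔM(t) = M(t) − M_∞ decays as ΔM₀·e^(−t/τ) with ΔM₀ = 973 − 1669.6 = −696.6 Gt C.
At t = 24.0 yr, e^(−t/τ) = e^(−1.667) = 0.1887, so ΔM = −131.5 Gt C and M = 1669.6 − 131.5 = 1538.2 Gt C.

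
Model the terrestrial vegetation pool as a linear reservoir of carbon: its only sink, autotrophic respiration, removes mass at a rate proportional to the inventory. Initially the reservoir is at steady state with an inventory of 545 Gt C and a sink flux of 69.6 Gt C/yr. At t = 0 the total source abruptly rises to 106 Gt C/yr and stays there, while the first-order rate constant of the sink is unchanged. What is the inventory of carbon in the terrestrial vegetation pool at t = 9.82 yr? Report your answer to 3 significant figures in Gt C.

749 Gt C

Residence time τ = M₀/F₀ = 7.830 yr. The eventual steady state is M_∞ = M₀·(F₁/F₀) = 545 × 106/69.6 = 830.03 Gt C.
The anomaly ΔM(t) = M(t) − M_∞ decays as ΔM₀·e^(−t/τ) with ΔM₀ = 545 − 830.03 = −285.0 Gt C.
At t = 9.82 yr, e^(−t/τ) = e^(−1.254) = 0.2853, so ΔM = −81.33 Gt C and M = 830.03 − 81.33 = 748.70 Gt C.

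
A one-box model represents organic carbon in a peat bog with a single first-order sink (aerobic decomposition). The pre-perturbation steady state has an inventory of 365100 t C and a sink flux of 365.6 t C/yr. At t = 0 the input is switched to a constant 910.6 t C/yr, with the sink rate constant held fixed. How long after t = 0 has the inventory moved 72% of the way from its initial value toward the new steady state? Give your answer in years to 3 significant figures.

1270 yr

τ = M₀/F₀ = 365100/365.6 = 998.6 yr.
The remaining gap fraction is e^(−t/τ); 72% covered ⇒ e^(−t/τ) = 0.280.
t = −τ ln(0.280) = 998.6 × 1.273 = 1271 yr.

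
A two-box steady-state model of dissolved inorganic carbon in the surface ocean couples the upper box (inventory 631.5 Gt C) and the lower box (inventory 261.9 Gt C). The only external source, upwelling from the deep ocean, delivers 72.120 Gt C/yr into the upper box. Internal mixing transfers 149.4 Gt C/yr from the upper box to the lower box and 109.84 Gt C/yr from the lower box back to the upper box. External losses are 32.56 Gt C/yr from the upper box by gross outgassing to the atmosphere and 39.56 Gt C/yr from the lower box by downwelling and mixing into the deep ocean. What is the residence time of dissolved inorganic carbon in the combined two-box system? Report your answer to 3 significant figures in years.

12.4 yr

Residence time in the combined system uses the total inventory and the total *external* removal — internal exchanges between the two boxes cancel.
M_total = 631.5 + 261.9 = 893.40 Gt C.
ΣF_external_out = 32.56 + 39.56 = 72.120 Gt C/yr.
τ = M_total / ΣF_ext = 893.40 / 72.120 = 12.39 yr.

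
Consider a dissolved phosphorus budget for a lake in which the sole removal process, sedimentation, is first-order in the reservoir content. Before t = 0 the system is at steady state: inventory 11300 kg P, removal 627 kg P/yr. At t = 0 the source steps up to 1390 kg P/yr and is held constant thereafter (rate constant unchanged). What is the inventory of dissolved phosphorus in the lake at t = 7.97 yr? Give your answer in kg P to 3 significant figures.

16200 kg P

τ = M₀/F₀ = 11300/627 = 18.02 yr; rate constant k = 1/τ.
New steady state M_∞ = F₁/k = F₁·τ = 1390 × 18.02 = 25051 kg P.
M(t) = M_∞ + (M₀ − M_∞)·e^(−t/τ); t/τ = 7.97/18.02 = 0.4422, so e^(−t/τ) = 0.6426.
M(t) = 25051 − 13750 × 0.6426 = 16215 kg P.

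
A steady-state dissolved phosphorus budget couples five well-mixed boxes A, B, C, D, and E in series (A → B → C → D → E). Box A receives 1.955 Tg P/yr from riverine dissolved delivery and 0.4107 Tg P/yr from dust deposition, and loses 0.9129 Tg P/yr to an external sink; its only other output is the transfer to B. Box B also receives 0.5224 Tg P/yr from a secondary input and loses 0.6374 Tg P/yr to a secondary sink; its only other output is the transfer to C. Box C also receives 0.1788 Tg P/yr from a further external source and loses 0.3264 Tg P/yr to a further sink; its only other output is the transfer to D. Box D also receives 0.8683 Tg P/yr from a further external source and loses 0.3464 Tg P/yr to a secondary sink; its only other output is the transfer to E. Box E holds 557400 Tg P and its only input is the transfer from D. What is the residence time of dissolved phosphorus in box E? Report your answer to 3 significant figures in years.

Box A: F(A→B) = (1.955 + 0.4107) − 0.9129 = 1.4528 Tg P/yr.
Box B: F(B→C) = (1.4528 + 0.5224) − 0.6374 = 1.3378 Tg P/yr.
Box C: F(C→D) = (1.3378 + 0.1788) − 0.3264 = 1.1902 Tg P/yr.
Box D: F(D→E) = (1.1902 + 0.8683) − 0.3464 = 1.7121 Tg P/yr.
Box E throughput = its input = 1.7121 Tg P/yr; τ = 557400 / 1.7121 = 325600 yr.

326000 yr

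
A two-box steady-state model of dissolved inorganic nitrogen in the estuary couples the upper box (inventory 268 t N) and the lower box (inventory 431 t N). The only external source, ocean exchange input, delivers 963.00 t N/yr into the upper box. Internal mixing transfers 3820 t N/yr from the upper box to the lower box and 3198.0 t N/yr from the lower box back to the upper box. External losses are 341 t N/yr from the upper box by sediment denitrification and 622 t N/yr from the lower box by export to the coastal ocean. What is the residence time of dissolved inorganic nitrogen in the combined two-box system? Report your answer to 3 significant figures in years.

Residence time in the combined system uses the total inventory and the total *external* removal — internal exchanges between the two boxes cancel.
M_total = 268 + 431 = 699.00 t N.
ΣF_external_out = 341 + 622 = 963.00 t N/yr.
τ = M_total / ΣF_ext = 699.00 / 963.00 = 0.7259 yr.

0.726 yr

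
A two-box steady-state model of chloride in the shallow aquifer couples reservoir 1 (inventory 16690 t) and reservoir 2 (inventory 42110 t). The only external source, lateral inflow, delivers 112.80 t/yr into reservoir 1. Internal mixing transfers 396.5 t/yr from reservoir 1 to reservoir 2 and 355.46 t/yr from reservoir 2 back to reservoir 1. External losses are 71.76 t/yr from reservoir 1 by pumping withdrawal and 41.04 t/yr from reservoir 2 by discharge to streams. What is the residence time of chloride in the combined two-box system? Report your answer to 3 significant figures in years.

Residence time in the combined system uses the total inventory and the total *external* removal — internal exchanges between the two boxes cancel.
M_total = 16690 + 42110 = 58800 t.
ΣF_external_out = 71.76 + 41.04 = 112.80 t/yr.
τ = M_total / ΣF_ext = 58800 / 112.80 = 521.3 yr.

521 yr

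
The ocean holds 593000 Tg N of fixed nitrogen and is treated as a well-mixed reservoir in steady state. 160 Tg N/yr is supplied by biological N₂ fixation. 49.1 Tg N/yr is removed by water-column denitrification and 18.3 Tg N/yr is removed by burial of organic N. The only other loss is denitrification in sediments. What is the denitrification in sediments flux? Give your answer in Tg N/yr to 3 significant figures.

92.6 Tg N/yr

At steady state ΣF_in = ΣF_out.
ΣF_in = 160.00 Tg N/yr.
Denitrification in sediments flux = ΣF_in − (49.1 + 18.3) = 160.00 − 67.40 = 92.60 Tg N/yr.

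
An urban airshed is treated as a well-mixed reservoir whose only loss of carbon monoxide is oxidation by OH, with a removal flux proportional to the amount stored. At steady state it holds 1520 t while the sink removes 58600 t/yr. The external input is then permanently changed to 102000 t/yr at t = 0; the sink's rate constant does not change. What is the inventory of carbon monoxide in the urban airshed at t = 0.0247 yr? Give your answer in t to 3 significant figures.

2210 t

τ = M₀/F₀ = 1520/58600 = 0.02594 yr; rate constant k = 1/τ.
New steady state M_∞ = F₁/k = F₁·τ = 102000 × 0.02594 = 2645.7 t.
M(t) = M_∞ + (M₀ − M_∞)·e^(−t/τ); t/τ = 0.0247/0.02594 = 0.9523, so e^(−t/τ) = 0.3859.
M(t) = 2645.7 − 1126 × 0.3859 = 2211.3 t.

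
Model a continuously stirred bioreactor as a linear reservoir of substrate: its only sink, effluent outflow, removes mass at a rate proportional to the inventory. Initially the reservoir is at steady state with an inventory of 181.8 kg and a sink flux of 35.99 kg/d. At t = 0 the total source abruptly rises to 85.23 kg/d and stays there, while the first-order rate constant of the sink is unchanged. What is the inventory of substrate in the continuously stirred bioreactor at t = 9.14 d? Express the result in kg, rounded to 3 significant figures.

τ = M₀/F₀ = 181.8/35.99 = 5.051 d; rate constant k = 1/τ.
New steady state M_∞ = F₁/k = F₁·τ = 85.23 × 5.051 = 430.53 kg.
M(t) = M_∞ + (M₀ − M_∞)·e^(−t/τ); t/τ = 9.14/5.051 = 1.809, so e^(−t/τ) = 0.1638.
M(t) = 430.53 − 248.7 × 0.1638 = 389.80 kg.

390 kg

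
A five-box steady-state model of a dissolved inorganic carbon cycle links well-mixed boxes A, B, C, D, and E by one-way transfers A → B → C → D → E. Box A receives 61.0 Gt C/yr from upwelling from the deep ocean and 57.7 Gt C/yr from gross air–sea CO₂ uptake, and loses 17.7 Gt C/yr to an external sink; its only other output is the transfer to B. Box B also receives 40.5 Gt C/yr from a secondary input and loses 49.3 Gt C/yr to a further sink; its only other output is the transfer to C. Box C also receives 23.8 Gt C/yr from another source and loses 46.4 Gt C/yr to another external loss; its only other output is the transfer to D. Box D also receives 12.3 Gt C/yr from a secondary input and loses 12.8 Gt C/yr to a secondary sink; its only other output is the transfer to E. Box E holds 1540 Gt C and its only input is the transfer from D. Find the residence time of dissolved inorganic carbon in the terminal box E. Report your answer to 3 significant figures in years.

Box A: F(A→B) = (61.0 + 57.7) − 17.7 = 101.00 Gt C/yr.
Box B: F(B→C) = (101.00 + 40.5) − 49.3 = 92.200 Gt C/yr.
Box C: F(C→D) = (92.200 + 23.8) − 46.4 = 69.600 Gt C/yr.
Box D: F(D→E) = (69.600 + 12.3) − 12.8 = 69.100 Gt C/yr.
Box E throughput = its input = 69.100 Gt C/yr; τ = 1540 / 69.100 = 22.29 yr.

22.3 yr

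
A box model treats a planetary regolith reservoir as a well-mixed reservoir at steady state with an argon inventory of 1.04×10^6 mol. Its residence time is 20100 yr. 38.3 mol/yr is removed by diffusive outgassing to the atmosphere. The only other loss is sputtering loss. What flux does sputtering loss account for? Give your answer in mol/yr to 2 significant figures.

13 mol/yr

Total removal F = M/τ = 1.04×10^6 / 20100 = 51.74 mol/yr.
Sputtering loss = F − (38.3) = 51.74 − 38.30 = 13.44 mol/yr.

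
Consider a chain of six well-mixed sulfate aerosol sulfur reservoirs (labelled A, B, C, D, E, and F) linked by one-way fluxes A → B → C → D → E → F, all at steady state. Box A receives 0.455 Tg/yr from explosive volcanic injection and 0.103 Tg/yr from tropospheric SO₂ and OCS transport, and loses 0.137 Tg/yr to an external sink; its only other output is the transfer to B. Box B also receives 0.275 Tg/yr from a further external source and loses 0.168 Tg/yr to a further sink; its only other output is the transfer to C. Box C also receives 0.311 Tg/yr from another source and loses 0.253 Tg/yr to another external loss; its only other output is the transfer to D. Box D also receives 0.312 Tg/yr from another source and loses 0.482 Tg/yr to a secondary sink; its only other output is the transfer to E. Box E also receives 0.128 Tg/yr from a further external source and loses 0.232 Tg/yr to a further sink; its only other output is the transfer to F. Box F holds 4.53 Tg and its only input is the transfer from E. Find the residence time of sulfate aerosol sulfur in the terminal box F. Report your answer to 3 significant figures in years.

14.5 yr

Box A: F(A→B) = (0.455 + 0.103) − 0.137 = 0.42100 Tg/yr.
Box B: F(B→C) = (0.42100 + 0.275) − 0.168 = 0.52800 Tg/yr.
Box C: F(C→D) = (0.52800 + 0.311) − 0.253 = 0.58600 Tg/yr.
Box D: F(D→E) = (0.58600 + 0.312) − 0.482 = 0.41600 Tg/yr.
Box E: F(E→F) = (0.41600 + 0.128) − 0.232 = 0.31200 Tg/yr.
Box F throughput = its input = 0.31200 Tg/yr; τ = 4.53 / 0.31200 = 14.52 yr.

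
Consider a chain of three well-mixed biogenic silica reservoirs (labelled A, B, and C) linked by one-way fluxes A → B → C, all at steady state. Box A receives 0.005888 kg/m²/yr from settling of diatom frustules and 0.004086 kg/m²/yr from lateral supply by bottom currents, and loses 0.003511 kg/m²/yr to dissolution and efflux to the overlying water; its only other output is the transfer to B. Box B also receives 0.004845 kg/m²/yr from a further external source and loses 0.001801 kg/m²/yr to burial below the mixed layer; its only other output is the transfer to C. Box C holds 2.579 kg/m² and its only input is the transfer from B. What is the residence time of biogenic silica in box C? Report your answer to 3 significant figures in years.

Box A: F(A→B) = (0.005888 + 0.004086) − 0.003511 = 0.0064630 kg/m²/yr.
Box B: F(B→C) = (0.0064630 + 0.004845) − 0.001801 = 0.0095070 kg/m²/yr.
Box C throughput = its input = 0.0095070 kg/m²/yr; τ = 2.579 / 0.0095070 = 271.3 yr.

271 yr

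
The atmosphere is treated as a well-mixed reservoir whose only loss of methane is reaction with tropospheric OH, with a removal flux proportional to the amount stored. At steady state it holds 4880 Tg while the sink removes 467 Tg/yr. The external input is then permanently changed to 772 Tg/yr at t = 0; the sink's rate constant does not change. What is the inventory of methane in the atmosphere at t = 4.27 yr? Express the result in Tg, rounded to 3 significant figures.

τ = M₀/F₀ = 4880/467 = 10.45 yr; rate constant k = 1/τ.
New steady state M_∞ = F₁/k = F₁·τ = 772 × 10.45 = 8067.2 Tg.
M(t) = M_∞ + (M₀ − M_∞)·e^(−t/τ); t/τ = 4.27/10.45 = 0.4086, so e^(−t/τ) = 0.6646.
M(t) = 8067.2 − 3187 × 0.6646 = 5949.1 Tg.

5950 Tg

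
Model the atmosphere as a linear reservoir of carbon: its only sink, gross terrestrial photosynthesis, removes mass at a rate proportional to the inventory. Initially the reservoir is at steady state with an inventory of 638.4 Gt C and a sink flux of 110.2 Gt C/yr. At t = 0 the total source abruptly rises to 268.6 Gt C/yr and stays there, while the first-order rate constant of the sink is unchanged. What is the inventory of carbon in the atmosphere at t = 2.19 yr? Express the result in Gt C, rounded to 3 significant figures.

τ = M₀/F₀ = 638.4/110.2 = 5.793 yr; rate constant k = 1/τ.
New steady state M_∞ = F₁/k = F₁·τ = 268.6 × 5.793 = 1556.0 Gt C.
M(t) = M_∞ + (M₀ − M_∞)·e^(−t/τ); t/τ = 2.19/5.793 = 0.3780, so e^(−t/τ) = 0.6852.
M(t) = 1556.0 − 917.6 × 0.6852 = 927.26 Gt C.

927 Gt C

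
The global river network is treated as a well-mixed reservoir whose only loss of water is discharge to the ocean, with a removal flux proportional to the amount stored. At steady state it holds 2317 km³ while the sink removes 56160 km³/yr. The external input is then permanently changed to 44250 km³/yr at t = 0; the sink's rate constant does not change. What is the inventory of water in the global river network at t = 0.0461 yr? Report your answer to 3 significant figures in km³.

The sink rate constant is k = F₀/M₀ = 56160/2317 = 24.24 yr⁻¹.
Solving dM/dt = F₁ − kM with M(0) = M₀ gives M(t) = F₁/k + (M₀ − F₁/k)·e^(−kt).
F₁/k = 44250/24.24 = 1825.6 km³; kt = 24.24 × 0.0461 = 1.117, e^(−kt) = 0.3271.
M(0.0461) = 1825.6 + (2317 − 1825.6) × 0.3271 = 1825.6 + 160.7 = 1986.4 km³.

1990 km³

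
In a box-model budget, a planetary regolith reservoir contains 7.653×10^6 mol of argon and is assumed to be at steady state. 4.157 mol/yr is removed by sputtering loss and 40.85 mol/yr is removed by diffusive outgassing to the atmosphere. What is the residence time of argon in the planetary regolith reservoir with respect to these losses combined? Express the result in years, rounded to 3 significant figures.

170000 yr

Total removal = 4.157 + 40.85 = 45.007 mol/yr.
τ = M / ΣF_out = 7.653×10^6 / 45.007 = 170000 yr.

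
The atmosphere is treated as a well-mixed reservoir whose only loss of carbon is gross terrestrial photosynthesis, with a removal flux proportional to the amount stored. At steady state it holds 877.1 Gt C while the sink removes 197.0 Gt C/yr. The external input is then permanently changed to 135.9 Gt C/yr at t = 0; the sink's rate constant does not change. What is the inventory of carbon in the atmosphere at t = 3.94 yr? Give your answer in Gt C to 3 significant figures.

τ = M₀/F₀ = 877.1/197.0 = 4.452 yr; rate constant k = 1/τ.
New steady state M_∞ = F₁/k = F₁·τ = 135.9 × 4.452 = 605.07 Gt C.
M(t) = M_∞ + (M₀ − M_∞)·e^(−t/τ); t/τ = 3.94/4.452 = 0.8849, so e^(−t/τ) = 0.4127.
M(t) = 605.07 + 272.0 × 0.4127 = 717.34 Gt C.

717 Gt C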